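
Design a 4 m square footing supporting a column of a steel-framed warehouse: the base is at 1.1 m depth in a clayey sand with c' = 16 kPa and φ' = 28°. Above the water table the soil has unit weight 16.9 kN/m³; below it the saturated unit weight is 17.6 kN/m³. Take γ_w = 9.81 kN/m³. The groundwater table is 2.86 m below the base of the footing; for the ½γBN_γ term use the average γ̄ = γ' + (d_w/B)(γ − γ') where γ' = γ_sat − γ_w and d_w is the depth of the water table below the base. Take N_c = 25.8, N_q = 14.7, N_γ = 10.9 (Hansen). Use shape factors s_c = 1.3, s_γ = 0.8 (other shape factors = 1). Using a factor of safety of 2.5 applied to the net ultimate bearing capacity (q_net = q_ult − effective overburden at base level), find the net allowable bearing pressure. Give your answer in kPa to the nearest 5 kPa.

q_all(net) ≈ 415 kPa

Overburden at base level: q = 16.9 × 1.1 = 18.59 kPa.
The water table is 2.86 m below the base (< B = 4 m), so the ½γBN_γ term uses γ̄ = γ' + (d_w/B)(γ − γ') = 7.79 + (2.86/4)(16.9 − 7.79) = 14.304 kN/m³.
Cohesion term c·N_c·s_c = 16 × 25.8 × 1.3 = 536.64 kPa; surcharge term q·N_q = 18.59 × 14.7 = 273.27 kPa; self-weight term 0.5·γ·B·N_γ·s_γ = 0.5 × 14.304 × 4 × 10.9 × 0.8 = 249.46 kPa.
q_ult = 536.64 + 273.27 + 249.46 = 1059.4 kPa.
Net ultimate: q_net = 1059.4 − 18.59 = 1040.8 kPa.
q_all(net) = 1040.8 / 2.5 = 416.31 kPa.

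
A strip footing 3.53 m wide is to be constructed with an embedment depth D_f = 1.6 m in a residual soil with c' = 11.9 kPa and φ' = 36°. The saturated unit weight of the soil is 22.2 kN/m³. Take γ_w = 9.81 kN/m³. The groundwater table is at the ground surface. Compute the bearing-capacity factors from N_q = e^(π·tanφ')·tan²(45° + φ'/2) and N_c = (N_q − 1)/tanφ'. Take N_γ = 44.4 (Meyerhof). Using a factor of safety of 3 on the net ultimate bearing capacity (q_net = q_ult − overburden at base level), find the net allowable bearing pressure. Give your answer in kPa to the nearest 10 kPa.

q_all(net) ≈ 770 kPa

N_q = e^(π·tan36°)·tan²(63°) = 37.75; N_c = (N_q − 1)/tanφ' = 50.59.
With the water table at the surface the whole profile is submerged: γ' = 22.2 − 9.81 = 12.39 kN/m³, so q = γ'·D_f = 19.824 kPa; the same γ' applies in the ½γBN_γ term.
q_ult = c·N_c + q·N_q + 0.5·γ·B·N_γ
     = 11.9 × 50.585 + 19.824 × 37.752 + 0.5 × 12.39 × 3.53 × 44.4
     = 601.97 + 748.41 + 970.95 = 2321.3 kPa.
q_net = 2321.3 − 19.824 = 2301.5 kPa.
q_all(net) = 2301.5 / 3 = 767.17 kPa.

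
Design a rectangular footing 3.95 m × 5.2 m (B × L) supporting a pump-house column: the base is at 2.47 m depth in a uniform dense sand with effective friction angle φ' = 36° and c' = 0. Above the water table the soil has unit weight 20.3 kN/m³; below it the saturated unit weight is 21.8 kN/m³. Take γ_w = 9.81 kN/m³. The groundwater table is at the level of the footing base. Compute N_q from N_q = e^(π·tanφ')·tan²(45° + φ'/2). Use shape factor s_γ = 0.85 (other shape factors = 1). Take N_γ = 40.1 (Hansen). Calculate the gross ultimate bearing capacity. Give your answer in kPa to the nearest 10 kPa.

tan36° = 0.7265, so N_q = e^(π×0.7265)·tan²(63°) = 9.801 × 3.852 = 37.75.
q = γ·D_f = 20.3 × 2.47 = 50.141 kPa.
For the ½γBN_γ term take γ' = 21.8 − 9.81 = 11.99 kN/m³ (soil below base is submerged).
q·N_q = 50.141 × 37.752 = 1892.9 kPa
0.5·γ·B·N_γ·s_γ = 0.5 × 11.99 × 3.95 × 40.1 × 0.85 = 807.14 kPa
q_ult = 1892.9 + 807.14 = 2700.1 kPa.

q_ult ≈ 2700 kPa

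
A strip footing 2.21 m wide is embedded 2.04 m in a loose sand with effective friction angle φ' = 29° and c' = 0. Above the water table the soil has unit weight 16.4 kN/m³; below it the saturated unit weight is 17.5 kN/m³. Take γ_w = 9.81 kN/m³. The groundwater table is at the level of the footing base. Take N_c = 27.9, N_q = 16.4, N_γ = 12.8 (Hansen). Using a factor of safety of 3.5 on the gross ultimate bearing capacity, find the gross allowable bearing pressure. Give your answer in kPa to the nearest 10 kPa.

q_all ≈ 190 kPa

q = γ·D_f = 16.4 × 2.04 = 33.456 kPa.
For the ½γBN_γ term take γ' = 17.5 − 9.81 = 7.69 kN/m³ (soil below base is submerged).
q·N_q = 33.456 × 16.4 = 548.68 kPa
0.5·γ·B·N_γ = 0.5 × 7.69 × 2.21 × 12.8 = 108.77 kPa
q_ult = 548.68 + 108.77 = 657.45 kPa.
q_all = 657.45 / 3.5 = 187.84 kPa.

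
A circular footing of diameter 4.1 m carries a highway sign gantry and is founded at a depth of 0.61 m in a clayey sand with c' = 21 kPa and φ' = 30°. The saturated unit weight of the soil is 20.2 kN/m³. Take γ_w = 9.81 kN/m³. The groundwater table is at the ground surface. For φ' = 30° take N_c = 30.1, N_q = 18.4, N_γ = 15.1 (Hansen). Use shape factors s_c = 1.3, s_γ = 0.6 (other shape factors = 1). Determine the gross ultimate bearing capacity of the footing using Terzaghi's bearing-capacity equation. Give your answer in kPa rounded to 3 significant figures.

q_ult ≈ 1130 kPa

γ' = 20.2 − 9.81 = 10.39 kN/m³ (submerged throughout). q = 10.39 × 0.61 = 6.3379 kPa; the same γ' applies in the ½γBN_γ term.
c·N_c·s_c = 21 × 30.1 × 1.3 = 821.73 kPa
q·N_q = 6.3379 × 18.4 = 116.62 kPa
0.5·γ·B·N_γ·s_γ = 0.5 × 10.39 × 4.1 × 15.1 × 0.6 = 192.97 kPa
q_ult = 821.73 + 116.62 + 192.97 = 1131.3 kPa.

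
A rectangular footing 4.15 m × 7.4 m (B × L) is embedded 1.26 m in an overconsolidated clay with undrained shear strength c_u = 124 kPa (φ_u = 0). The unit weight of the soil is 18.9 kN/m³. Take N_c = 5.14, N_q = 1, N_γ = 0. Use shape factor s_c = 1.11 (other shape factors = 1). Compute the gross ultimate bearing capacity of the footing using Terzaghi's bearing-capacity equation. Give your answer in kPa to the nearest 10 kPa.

q = γ·D_f = 18.9 × 1.26 = 23.814 kPa.
c·N_c·s_c = 124 × 5.14 × 1.11 = 707.47 kPa
q·N_q = 23.814 × 1 = 23.814 kPa
q_ult = 707.47 + 23.814 = 731.28 kPa.

q_ult ≈ 730 kPa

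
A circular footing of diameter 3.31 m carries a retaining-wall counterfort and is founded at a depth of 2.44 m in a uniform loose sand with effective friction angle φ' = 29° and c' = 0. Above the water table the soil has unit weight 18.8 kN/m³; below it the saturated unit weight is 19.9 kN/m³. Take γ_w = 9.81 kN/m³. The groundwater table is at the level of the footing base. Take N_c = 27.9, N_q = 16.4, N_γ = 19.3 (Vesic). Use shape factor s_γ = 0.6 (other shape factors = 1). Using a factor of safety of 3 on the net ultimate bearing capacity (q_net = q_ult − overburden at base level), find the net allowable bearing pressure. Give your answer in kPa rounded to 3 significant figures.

q = γ·D_f = 18.8 × 2.44 = 45.872 kPa.
For the ½γBN_γ term take γ' = 19.9 − 9.81 = 10.09 kN/m³ (soil below base is submerged).
q·N_q = 45.872 × 16.4 = 752.3 kPa
0.5·γ·B·N_γ·s_γ = 0.5 × 10.09 × 3.31 × 19.3 × 0.6 = 193.37 kPa
q_ult = 752.3 + 193.37 = 945.67 kPa.
q_net = 945.67 − 45.872 = 899.8 kPa.
q_all(net) = 899.8 / 3 = 299.93 kPa.

q_all(net) ≈ 300 kPa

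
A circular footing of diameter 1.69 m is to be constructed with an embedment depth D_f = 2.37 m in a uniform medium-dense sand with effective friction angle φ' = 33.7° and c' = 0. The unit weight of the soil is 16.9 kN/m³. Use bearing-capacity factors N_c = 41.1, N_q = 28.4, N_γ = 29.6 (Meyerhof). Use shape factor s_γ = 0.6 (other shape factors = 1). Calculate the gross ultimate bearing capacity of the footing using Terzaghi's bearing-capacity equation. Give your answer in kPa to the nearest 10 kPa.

q_ult ≈ 1390 kPa

q = γ·D_f = 16.9 × 2.37 = 40.053 kPa.
q·N_q = 40.053 × 28.4 = 1137.5 kPa
0.5·γ·B·N_γ·s_γ = 0.5 × 16.9 × 1.69 × 29.6 × 0.6 = 253.62 kPa
q_ult = 1137.5 + 253.62 = 1391.1 kPa.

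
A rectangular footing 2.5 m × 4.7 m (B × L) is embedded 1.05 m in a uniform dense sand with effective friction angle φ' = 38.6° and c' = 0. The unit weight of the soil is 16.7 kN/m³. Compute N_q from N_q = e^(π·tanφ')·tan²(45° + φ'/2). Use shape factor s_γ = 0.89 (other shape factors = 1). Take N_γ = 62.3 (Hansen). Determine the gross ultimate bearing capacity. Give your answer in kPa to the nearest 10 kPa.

q_ult ≈ 2090 kPa

tan38.6° = 0.7983, so N_q = e^(π×0.7983)·tan²(64.3°) = 12.279 × 4.317 = 53.01.
Effective surcharge at the founding depth q = γ·D_f = 16.7 × 1.05 = 17.535 kPa.
q_ult = q·N_q + 0.5·γ·B·N_γ·s_γ
     = 17.535 × 53.014 + 0.5 × 16.7 × 2.5 × 62.3 × 0.89
     = 929.61 + 1157.5 = 2087.1 kPa.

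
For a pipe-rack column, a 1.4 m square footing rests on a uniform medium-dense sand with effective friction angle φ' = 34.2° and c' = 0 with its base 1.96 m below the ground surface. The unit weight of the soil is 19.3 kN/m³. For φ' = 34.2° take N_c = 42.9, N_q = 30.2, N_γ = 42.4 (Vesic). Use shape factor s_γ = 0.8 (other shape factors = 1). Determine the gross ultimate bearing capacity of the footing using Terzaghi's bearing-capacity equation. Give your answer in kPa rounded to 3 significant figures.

Effective surcharge at the founding depth q = γ·D_f = 19.3 × 1.96 = 37.828 kPa.
q_ult = q·N_q + 0.5·γ·B·N_γ·s_γ
     = 37.828 × 30.2 + 0.5 × 19.3 × 1.4 × 42.4 × 0.8
     = 1142.4 + 458.26 = 1600.7 kPa.

q_ult ≈ 1600 kPa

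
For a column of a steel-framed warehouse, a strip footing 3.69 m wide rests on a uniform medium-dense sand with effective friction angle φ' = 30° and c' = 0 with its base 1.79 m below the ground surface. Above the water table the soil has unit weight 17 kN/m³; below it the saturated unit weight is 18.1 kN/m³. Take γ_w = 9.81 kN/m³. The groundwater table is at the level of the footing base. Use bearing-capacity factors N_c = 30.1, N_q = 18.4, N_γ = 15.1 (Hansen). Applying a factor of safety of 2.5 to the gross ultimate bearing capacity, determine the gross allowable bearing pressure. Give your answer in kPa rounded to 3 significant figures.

Overburden at base level: q = 17 × 1.79 = 30.43 kPa.
Below the base the soil is submerged, so the ½γBN_γ term uses γ' = 18.1 − 9.81 = 8.29 kN/m³.
Surcharge term q·N_q = 30.43 × 18.4 = 559.91 kPa; self-weight term 0.5·γ·B·N_γ = 0.5 × 8.29 × 3.69 × 15.1 = 230.96 kPa.
q_ult = 559.91 + 230.96 = 790.87 kPa.
q_all = q_ult / FS = 790.87 / 2.5 = 316.35 kPa.

q_all ≈ 316 kPa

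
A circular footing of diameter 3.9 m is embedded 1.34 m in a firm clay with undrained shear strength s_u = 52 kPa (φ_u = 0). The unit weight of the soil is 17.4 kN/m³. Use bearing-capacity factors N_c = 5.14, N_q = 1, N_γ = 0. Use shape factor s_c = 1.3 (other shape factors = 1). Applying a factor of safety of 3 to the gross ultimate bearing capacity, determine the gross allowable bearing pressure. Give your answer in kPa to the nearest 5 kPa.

q_all ≈ 125 kPa

q = γ·D_f = 17.4 × 1.34 = 23.316 kPa.
c·N_c·s_c = 52 × 5.14 × 1.3 = 347.46 kPa
q·N_q = 23.316 × 1 = 23.316 kPa
q_ult = 347.46 + 23.316 = 370.78 kPa.
q_all = q_ult / FS = 370.78 / 3 = 123.59 kPa.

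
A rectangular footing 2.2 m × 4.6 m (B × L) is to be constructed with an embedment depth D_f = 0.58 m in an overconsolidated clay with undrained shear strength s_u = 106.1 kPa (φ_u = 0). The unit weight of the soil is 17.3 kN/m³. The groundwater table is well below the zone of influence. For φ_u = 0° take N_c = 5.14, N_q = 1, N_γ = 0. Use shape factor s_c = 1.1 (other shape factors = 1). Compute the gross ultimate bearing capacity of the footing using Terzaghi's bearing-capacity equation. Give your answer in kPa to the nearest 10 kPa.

q_ult ≈ 610 kPa

Overburden at base level: q = 17.3 × 0.58 = 10.034 kPa.
Cohesion term c·N_c·s_c = 106.1 × 5.14 × 1.1 = 599.89 kPa; surcharge term q·N_q = 10.034 × 1 = 10.034 kPa.
q_ult = 599.89 + 10.034 = 609.92 kPa.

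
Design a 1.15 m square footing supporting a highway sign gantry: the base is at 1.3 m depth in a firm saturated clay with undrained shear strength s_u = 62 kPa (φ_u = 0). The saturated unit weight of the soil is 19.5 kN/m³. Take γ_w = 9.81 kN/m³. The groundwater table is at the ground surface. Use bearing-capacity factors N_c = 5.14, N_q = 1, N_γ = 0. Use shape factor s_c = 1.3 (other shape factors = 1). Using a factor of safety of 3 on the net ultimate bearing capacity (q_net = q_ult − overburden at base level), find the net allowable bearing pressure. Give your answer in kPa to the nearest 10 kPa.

With the water table at the surface the whole profile is submerged: γ' = 19.5 − 9.81 = 9.69 kN/m³, so q = γ'·D_f = 12.597 kPa.
q_ult = c·N_c·s_c + q·N_q
     = 62 × 5.14 × 1.3 + 12.597 × 1
     = 414.28 + 12.597 = 426.88 kPa.
q_net = 426.88 − 12.597 = 414.28 kPa.
q_all(net) = 414.28 / 3 = 138.09 kPa.

q_all(net) ≈ 140 kPa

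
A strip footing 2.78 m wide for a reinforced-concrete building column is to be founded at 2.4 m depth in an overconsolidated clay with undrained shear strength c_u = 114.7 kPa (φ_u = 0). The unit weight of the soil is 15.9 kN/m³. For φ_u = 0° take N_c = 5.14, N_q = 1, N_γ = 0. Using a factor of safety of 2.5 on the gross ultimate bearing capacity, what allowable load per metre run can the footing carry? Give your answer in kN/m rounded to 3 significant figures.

≈ 698 kN/m

q = γ·D_f = 15.9 × 2.4 = 38.16 kPa.
c·N_c = 114.7 × 5.14 = 589.56 kPa
q·N_q = 38.16 × 1 = 38.16 kPa
q_ult = 589.56 + 38.16 = 627.72 kPa.
Gross allowable pressure q_all = 627.72 / 2.5 = 251.09 kPa.
Allowable wall load = q_all × B = 251.09 × 2.78 = 698.02 kN per metre run.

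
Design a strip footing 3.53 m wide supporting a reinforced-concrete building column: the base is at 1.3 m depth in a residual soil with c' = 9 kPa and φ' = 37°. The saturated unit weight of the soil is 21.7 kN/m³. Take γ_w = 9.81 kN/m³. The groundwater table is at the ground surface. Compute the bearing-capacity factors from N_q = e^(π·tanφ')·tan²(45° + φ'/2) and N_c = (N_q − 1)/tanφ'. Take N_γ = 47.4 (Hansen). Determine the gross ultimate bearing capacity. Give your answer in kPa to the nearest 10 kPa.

q_ult ≈ 2160 kPa

tan37° = 0.7536, so N_q = e^(π×0.7536)·tan²(63.5°) = 10.669 × 4.023 = 42.92.
N_c = (42.92 − 1)/tan37° = 55.63.
With the water table at the surface the whole profile is submerged: γ' = 21.7 − 9.81 = 11.89 kN/m³, so q = γ'·D_f = 15.457 kPa; the same γ' applies in the ½γBN_γ term.
q_ult = c·N_c + q·N_q + 0.5·γ·B·N_γ
     = 9 × 55.63 + 15.457 × 42.92 + 0.5 × 11.89 × 3.53 × 47.4
     = 500.67 + 663.41 + 994.73 = 2158.8 kPa.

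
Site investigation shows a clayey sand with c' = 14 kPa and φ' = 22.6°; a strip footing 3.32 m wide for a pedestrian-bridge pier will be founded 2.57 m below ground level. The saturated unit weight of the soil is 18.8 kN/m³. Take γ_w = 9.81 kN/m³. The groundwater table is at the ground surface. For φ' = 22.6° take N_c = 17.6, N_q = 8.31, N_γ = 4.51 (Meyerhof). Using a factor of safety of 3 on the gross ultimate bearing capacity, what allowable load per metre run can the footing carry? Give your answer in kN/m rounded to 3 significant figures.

Water table at ground surface, so effective unit weight γ' = 18.8 − 9.81 = 8.99 kN/m³ is used throughout; overburden q = 8.99 × 2.57 = 23.104 kPa; the same γ' applies in the ½γBN_γ term.
Cohesion term c·N_c = 14 × 17.6 = 246.4 kPa; surcharge term q·N_q = 23.104 × 8.31 = 192 kPa; self-weight term 0.5·γ·B·N_γ = 0.5 × 8.99 × 3.32 × 4.51 = 67.305 kPa.
q_ult = 246.4 + 192 + 67.305 = 505.7 kPa.
Gross allowable pressure q_all = 505.7 / 3 = 168.57 kPa.
Allowable wall load = q_all × B = 168.57 × 3.32 = 559.64 kN per metre run.

≈ 560 kN/m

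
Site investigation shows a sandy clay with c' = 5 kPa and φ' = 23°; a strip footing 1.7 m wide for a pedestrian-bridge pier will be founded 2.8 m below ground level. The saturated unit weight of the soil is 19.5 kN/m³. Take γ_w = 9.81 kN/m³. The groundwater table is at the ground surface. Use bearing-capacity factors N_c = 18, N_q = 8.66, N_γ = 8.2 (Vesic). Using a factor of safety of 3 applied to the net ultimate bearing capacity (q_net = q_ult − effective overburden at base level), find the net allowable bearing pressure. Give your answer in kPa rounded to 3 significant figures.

γ' = 19.5 − 9.81 = 9.69 kN/m³ (submerged throughout). q = 9.69 × 2.8 = 27.132 kPa; the same γ' applies in the ½γBN_γ term.
c·N_c = 5 × 18 = 90 kPa
q·N_q = 27.132 × 8.66 = 234.96 kPa
0.5·γ·B·N_γ = 0.5 × 9.69 × 1.7 × 8.2 = 67.539 kPa
q_ult = 90 + 234.96 + 67.539 = 392.5 kPa.
Net ultimate: q_net = 392.5 − 27.132 = 365.37 kPa.
q_all(net) = 365.37 / 3 = 121.79 kPa.

q_all(net) ≈ 122 kPa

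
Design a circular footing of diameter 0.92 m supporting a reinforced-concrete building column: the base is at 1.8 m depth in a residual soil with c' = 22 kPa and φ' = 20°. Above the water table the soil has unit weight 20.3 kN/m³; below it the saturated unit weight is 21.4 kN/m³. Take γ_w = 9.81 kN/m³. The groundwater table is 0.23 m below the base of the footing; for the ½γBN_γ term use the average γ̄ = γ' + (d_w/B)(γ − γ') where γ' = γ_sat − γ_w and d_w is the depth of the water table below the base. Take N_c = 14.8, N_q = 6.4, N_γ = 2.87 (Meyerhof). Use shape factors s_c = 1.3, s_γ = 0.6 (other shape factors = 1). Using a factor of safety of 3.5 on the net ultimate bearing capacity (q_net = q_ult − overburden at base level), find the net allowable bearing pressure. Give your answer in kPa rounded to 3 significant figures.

q_all(net) ≈ 180 kPa

q = γ·D_f = 20.3 × 1.8 = 36.54 kPa.
γ' = 11.59 kN/m³; averaging over the depth B below the base, γ̄ = γ' + (d_w/B)(γ − γ') = 13.767 kN/m³.
c·N_c·s_c = 22 × 14.8 × 1.3 = 423.28 kPa
q·N_q = 36.54 × 6.4 = 233.86 kPa
0.5·γ·B·N_γ·s_γ = 0.5 × 13.767 × 0.92 × 2.87 × 0.6 = 10.906 kPa
q_ult = 423.28 + 233.86 + 10.906 = 668.04 kPa.
q_net = 668.04 − 36.54 = 631.5 kPa.
q_all(net) = 631.5 / 3.5 = 180.43 kPa.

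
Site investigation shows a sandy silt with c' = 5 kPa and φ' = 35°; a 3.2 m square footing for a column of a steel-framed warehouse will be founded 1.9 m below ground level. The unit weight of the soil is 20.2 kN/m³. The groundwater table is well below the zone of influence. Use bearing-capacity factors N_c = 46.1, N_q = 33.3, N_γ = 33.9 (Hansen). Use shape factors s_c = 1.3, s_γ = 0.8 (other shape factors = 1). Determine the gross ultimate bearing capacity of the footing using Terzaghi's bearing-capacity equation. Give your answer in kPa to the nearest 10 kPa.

Overburden at base level: q = 20.2 × 1.9 = 38.38 kPa.
Cohesion term c·N_c·s_c = 5 × 46.1 × 1.3 = 299.65 kPa; surcharge term q·N_q = 38.38 × 33.3 = 1278.1 kPa; self-weight term 0.5·γ·B·N_γ·s_γ = 0.5 × 20.2 × 3.2 × 33.9 × 0.8 = 876.52 kPa.
q_ult = 299.65 + 1278.1 + 876.52 = 2454.2 kPa.

q_ult ≈ 2450 kPa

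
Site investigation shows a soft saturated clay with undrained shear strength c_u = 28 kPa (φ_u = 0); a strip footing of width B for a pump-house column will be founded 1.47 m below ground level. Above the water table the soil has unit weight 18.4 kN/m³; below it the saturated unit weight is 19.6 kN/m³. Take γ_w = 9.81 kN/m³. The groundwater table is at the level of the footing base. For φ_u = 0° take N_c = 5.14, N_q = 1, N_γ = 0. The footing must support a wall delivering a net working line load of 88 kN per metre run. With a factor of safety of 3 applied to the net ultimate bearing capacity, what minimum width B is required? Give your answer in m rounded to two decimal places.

B = 1.83 m

q = γ·D_f = 18.4 × 1.47 = 27.048 kPa.
c·N_c = 28 × 5.14 = 143.92 kPa
q·N_q = 27.048 × 1 = 27.048 kPa
q_ult = 143.92 + 27.048 = 170.97 kPa.
For φ = 0 the ½γBN_γ term vanishes, so q_ult is independent of B. q_net = 170.97 − 27.048 = 143.92 kPa; q_all(net) = 143.92/3 = 47.973 kPa.
Required width B = w / q_all(net) = 88 / 47.973 = 1.834 m.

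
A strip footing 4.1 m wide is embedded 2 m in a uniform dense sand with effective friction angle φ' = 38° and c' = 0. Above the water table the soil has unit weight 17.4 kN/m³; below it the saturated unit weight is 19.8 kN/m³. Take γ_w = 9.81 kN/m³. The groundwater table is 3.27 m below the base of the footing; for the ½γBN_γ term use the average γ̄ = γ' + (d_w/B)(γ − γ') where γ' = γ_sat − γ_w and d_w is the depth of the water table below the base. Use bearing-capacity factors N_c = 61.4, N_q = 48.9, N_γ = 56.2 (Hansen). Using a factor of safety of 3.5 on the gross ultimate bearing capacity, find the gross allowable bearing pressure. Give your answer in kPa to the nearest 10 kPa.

q_all ≈ 1010 kPa

Overburden at base level: q = 17.4 × 2 = 34.8 kPa.
The water table is 3.27 m below the base (< B = 4.1 m), so the ½γBN_γ term uses γ̄ = γ' + (d_w/B)(γ − γ') = 9.99 + (3.27/4.1)(17.4 − 9.99) = 15.9 kN/m³.
Surcharge term q·N_q = 34.8 × 48.9 = 1701.7 kPa; self-weight term 0.5·γ·B·N_γ = 0.5 × 15.9 × 4.1 × 56.2 = 1831.8 kPa.
q_ult = 1701.7 + 1831.8 = 3533.6 kPa.
q_all = 3533.6 / 3.5 = 1009.6 kPa.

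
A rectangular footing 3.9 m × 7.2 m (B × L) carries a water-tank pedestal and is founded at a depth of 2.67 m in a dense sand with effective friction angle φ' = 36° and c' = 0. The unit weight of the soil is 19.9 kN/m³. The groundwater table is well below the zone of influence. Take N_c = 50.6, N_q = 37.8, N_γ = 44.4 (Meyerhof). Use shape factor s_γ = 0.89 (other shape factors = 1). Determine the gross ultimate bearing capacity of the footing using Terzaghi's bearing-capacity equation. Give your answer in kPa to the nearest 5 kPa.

Overburden at base level: q = 19.9 × 2.67 = 53.133 kPa.
Surcharge term q·N_q = 53.133 × 37.8 = 2008.4 kPa; self-weight term 0.5·γ·B·N_γ·s_γ = 0.5 × 19.9 × 3.9 × 44.4 × 0.89 = 1533.4 kPa.
q_ult = 2008.4 + 1533.4 = 3541.8 kPa.

q_ult ≈ 3540 kPa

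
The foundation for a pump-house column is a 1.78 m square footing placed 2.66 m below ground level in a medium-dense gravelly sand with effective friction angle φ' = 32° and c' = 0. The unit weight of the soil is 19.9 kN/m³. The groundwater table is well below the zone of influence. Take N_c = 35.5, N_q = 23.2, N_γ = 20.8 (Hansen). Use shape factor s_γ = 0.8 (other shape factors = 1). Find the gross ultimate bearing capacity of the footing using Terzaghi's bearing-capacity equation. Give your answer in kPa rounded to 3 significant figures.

Effective surcharge at the founding depth q = γ·D_f = 19.9 × 2.66 = 52.934 kPa.
q_ult = q·N_q + 0.5·γ·B·N_γ·s_γ
     = 52.934 × 23.2 + 0.5 × 19.9 × 1.78 × 20.8 × 0.8
     = 1228.1 + 294.71 = 1522.8 kPa.

q_ult ≈ 1520 kPa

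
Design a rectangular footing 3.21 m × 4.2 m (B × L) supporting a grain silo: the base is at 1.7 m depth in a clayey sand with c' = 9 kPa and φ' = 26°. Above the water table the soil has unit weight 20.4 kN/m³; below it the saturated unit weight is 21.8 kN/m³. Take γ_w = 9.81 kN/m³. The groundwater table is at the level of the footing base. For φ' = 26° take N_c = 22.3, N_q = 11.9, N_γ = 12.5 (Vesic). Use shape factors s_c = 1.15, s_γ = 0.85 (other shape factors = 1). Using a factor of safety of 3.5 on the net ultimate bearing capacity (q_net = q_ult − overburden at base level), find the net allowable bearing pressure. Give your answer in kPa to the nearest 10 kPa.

Effective surcharge at the founding depth q = γ·D_f = 20.4 × 1.7 = 34.68 kPa.
The water table coincides with the base, so in the self-weight term γ → γ' = 11.99 kN/m³.
q_ult = c·N_c·s_c + q·N_q + 0.5·γ·B·N_γ·s_γ
     = 9 × 22.3 × 1.15 + 34.68 × 11.9 + 0.5 × 11.99 × 3.21 × 12.5 × 0.85
     = 230.81 + 412.69 + 204.47 = 847.96 kPa.
q_net = 847.96 − 34.68 = 813.28 kPa.
q_all(net) = 813.28 / 3.5 = 232.37 kPa.

q_all(net) ≈ 230 kPa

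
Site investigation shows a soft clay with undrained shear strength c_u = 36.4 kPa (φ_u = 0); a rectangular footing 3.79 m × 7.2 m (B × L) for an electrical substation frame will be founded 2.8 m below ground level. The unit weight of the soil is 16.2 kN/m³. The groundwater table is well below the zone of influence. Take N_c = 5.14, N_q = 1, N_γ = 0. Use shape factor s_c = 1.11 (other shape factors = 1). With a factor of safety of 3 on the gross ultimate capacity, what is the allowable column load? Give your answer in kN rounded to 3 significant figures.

P_all ≈ 2300 kN

q = γ·D_f = 16.2 × 2.8 = 45.36 kPa.
c·N_c·s_c = 36.4 × 5.14 × 1.11 = 207.68 kPa
q·N_q = 45.36 × 1 = 45.36 kPa
q_ult = 207.68 + 45.36 = 253.04 kPa.
Gross allowable pressure q_all = 253.04 / 3 = 84.346 kPa.
Footing area = 27.288 m², so allowable column load = 84.346 × 27.288 = 2301.6 kN.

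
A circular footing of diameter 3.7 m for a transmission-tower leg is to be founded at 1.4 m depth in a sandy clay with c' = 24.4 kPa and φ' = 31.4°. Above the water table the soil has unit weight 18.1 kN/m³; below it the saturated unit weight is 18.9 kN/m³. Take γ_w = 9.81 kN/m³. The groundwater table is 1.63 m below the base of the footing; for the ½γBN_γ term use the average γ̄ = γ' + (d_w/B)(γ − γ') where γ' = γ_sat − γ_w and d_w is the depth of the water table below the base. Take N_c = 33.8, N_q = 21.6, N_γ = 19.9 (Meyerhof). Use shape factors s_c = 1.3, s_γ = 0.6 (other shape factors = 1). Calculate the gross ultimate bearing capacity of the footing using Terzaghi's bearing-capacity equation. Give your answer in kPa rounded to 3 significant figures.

Effective surcharge at the founding depth q = γ·D_f = 18.1 × 1.4 = 25.34 kPa.
With d_w = 1.63 m < B, γ̄ = 9.09 + (1.63/3.7) × (18.1 − 9.09) = 13.059 kN/m³.
q_ult = c·N_c·s_c + q·N_q + 0.5·γ·B·N_γ·s_γ
     = 24.4 × 33.8 × 1.3 + 25.34 × 21.6 + 0.5 × 13.059 × 3.7 × 19.9 × 0.6
     = 1072.1 + 547.34 + 288.47 = 1907.9 kPa.

q_ult ≈ 1910 kPa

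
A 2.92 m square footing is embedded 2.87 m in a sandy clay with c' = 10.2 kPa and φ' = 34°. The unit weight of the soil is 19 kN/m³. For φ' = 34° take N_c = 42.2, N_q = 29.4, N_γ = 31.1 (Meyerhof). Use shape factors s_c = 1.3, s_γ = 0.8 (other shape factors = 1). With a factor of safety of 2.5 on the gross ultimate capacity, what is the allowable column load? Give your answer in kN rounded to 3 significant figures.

P_all ≈ 9730 kN

Overburden at base level: q = 19 × 2.87 = 54.53 kPa.
Cohesion term c·N_c·s_c = 10.2 × 42.2 × 1.3 = 559.57 kPa; surcharge term q·N_q = 54.53 × 29.4 = 1603.2 kPa; self-weight term 0.5·γ·B·N_γ·s_γ = 0.5 × 19 × 2.92 × 31.1 × 0.8 = 690.17 kPa.
q_ult = 559.57 + 1603.2 + 690.17 = 2852.9 kPa.
Gross allowable pressure q_all = 2852.9 / 2.5 = 1141.2 kPa.
Footing area = 8.5264 m², so allowable column load = 1141.2 × 8.5264 = 9730.1 kN.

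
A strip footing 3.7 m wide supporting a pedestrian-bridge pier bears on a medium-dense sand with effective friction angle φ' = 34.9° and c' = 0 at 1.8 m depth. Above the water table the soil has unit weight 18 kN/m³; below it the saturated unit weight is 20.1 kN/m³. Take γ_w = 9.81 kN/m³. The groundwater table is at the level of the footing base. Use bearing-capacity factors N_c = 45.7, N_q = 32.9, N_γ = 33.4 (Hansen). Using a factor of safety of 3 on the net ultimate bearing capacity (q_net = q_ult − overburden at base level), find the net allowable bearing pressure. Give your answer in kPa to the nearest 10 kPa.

q_all(net) ≈ 560 kPa

Effective surcharge at the founding depth q = γ·D_f = 18 × 1.8 = 32.4 kPa.
The water table coincides with the base, so in the self-weight term γ → γ' = 10.29 kN/m³.
q_ult = q·N_q + 0.5·γ·B·N_γ
     = 32.4 × 32.9 + 0.5 × 10.29 × 3.7 × 33.4
     = 1066 + 635.82 = 1701.8 kPa.
q_net = 1701.8 − 32.4 = 1669.4 kPa.
q_all(net) = 1669.4 / 3 = 556.46 kPa.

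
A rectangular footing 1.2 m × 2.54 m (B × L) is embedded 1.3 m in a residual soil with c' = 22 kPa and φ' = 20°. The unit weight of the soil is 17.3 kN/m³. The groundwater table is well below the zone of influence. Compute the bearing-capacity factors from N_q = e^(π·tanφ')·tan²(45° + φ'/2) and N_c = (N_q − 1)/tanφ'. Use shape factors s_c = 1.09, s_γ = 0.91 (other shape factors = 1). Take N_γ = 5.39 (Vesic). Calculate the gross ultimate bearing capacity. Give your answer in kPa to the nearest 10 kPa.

q_ult ≈ 550 kPa

tan20° = 0.364, so N_q = e^(π×0.364)·tan²(55°) = 3.138 × 2.04 = 6.4.
N_c = (6.4 − 1)/tan20° = 14.83.
Effective surcharge at the founding depth q = γ·D_f = 17.3 × 1.3 = 22.49 kPa.
q_ult = c·N_c·s_c + q·N_q + 0.5·γ·B·N_γ·s_γ
     = 22 × 14.835 × 1.09 + 22.49 × 6.3994 + 0.5 × 17.3 × 1.2 × 5.39 × 0.91
     = 355.74 + 143.92 + 50.913 = 550.57 kPa.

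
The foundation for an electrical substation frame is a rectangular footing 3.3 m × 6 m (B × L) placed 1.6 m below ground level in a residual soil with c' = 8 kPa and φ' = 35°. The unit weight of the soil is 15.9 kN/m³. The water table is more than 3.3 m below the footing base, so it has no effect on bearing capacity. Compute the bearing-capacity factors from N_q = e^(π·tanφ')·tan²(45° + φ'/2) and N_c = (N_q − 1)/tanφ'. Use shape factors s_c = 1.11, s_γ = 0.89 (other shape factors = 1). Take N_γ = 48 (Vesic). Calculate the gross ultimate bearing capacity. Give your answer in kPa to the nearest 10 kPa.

q_ult ≈ 2380 kPa

tan35° = 0.7002, so N_q = e^(π×0.7002)·tan²(62.5°) = 9.023 × 3.69 = 33.3.
N_c = (33.3 − 1)/tan35° = 46.12.
Overburden at base level: q = 15.9 × 1.6 = 25.44 kPa.
Cohesion term c·N_c·s_c = 8 × 46.124 × 1.11 = 409.58 kPa; surcharge term q·N_q = 25.44 × 33.296 = 847.05 kPa; self-weight term 0.5·γ·B·N_γ·s_γ = 0.5 × 15.9 × 3.3 × 48 × 0.89 = 1120.8 kPa.
q_ult = 409.58 + 847.05 + 1120.8 = 2377.4 kPa.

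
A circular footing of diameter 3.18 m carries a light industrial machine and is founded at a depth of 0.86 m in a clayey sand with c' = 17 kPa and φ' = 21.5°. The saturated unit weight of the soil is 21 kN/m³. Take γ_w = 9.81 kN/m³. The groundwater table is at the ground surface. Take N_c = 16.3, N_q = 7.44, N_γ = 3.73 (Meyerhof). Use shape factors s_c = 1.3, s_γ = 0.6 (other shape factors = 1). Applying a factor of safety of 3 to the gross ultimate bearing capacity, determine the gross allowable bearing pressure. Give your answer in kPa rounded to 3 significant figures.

Water table at ground surface, so effective unit weight γ' = 21 − 9.81 = 11.19 kN/m³ is used throughout; overburden q = 11.19 × 0.86 = 9.6234 kPa; the same γ' applies in the ½γBN_γ term.
Cohesion term c·N_c·s_c = 17 × 16.3 × 1.3 = 360.23 kPa; surcharge term q·N_q = 9.6234 × 7.44 = 71.598 kPa; self-weight term 0.5·γ·B·N_γ·s_γ = 0.5 × 11.19 × 3.18 × 3.73 × 0.6 = 39.819 kPa.
q_ult = 360.23 + 71.598 + 39.819 = 471.65 kPa.
q_all = q_ult / FS = 471.65 / 3 = 157.22 kPa.

q_all ≈ 157 kPa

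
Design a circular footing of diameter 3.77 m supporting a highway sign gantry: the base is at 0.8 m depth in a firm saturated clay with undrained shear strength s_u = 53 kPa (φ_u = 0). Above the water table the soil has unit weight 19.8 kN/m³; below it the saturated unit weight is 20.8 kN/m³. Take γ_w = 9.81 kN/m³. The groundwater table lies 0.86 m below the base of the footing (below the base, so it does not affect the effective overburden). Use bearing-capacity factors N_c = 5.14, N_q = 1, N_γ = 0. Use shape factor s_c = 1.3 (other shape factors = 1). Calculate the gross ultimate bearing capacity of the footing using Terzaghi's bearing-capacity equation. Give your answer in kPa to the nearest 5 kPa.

Effective surcharge at the founding depth q = γ·D_f = 19.8 × 0.8 = 15.84 kPa.
q_ult = c·N_c·s_c + q·N_q
     = 53 × 5.14 × 1.3 + 15.84 × 1
     = 354.15 + 15.84 = 369.99 kPa.

q_ult ≈ 370 kPa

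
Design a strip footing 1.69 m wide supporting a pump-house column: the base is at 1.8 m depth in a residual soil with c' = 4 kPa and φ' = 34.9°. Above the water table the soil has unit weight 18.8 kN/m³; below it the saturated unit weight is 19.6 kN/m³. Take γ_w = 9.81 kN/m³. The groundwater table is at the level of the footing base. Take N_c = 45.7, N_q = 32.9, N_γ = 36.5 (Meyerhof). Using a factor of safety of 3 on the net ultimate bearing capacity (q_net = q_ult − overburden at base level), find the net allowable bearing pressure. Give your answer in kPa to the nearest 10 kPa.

q_all(net) ≈ 520 kPa

Overburden at base level: q = 18.8 × 1.8 = 33.84 kPa.
Below the base the soil is submerged, so the ½γBN_γ term uses γ' = 19.6 − 9.81 = 9.79 kN/m³.
Cohesion term c·N_c = 4 × 45.7 = 182.8 kPa; surcharge term q·N_q = 33.84 × 32.9 = 1113.3 kPa; self-weight term 0.5·γ·B·N_γ = 0.5 × 9.79 × 1.69 × 36.5 = 301.95 kPa.
q_ult = 182.8 + 1113.3 + 301.95 = 1598.1 kPa.
q_net = 1598.1 − 33.84 = 1564.2 kPa.
q_all(net) = 1564.2 / 3 = 521.41 kPa.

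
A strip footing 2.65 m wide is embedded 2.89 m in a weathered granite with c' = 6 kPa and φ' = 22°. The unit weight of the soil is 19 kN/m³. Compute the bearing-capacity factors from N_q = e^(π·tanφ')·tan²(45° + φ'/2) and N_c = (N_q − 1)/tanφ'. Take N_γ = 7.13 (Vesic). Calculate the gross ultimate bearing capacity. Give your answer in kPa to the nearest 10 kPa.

tan22° = 0.404, so N_q = e^(π×0.404)·tan²(56°) = 3.558 × 2.198 = 7.82.
N_c = (7.82 − 1)/tan22° = 16.88.
q = γ·D_f = 19 × 2.89 = 54.91 kPa.
c·N_c = 6 × 16.883 = 101.3 kPa
q·N_q = 54.91 × 7.8211 = 429.46 kPa
0.5·γ·B·N_γ = 0.5 × 19 × 2.65 × 7.13 = 179.5 kPa
q_ult = 101.3 + 429.46 + 179.5 = 710.25 kPa.

q_ult ≈ 710 kPa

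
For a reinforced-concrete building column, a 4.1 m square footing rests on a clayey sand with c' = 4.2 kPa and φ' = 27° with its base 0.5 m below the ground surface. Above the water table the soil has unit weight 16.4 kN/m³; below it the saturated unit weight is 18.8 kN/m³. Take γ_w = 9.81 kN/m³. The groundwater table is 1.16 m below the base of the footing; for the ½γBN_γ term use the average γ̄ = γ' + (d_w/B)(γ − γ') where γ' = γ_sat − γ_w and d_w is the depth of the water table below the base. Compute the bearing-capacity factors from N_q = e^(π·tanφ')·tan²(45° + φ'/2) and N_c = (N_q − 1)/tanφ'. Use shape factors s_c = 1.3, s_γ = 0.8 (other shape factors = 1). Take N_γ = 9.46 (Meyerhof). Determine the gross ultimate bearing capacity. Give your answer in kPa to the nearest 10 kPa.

q_ult ≈ 410 kPa

tan27° = 0.5095, so N_q = e^(π×0.5095)·tan²(58.5°) = 4.957 × 2.663 = 13.2.
N_c = (13.2 − 1)/tan27° = 23.94.
q = γ·D_f = 16.4 × 0.5 = 8.2 kPa.
γ' = 8.99 kN/m³; averaging over the depth B below the base, γ̄ = γ' + (d_w/B)(γ − γ') = 11.086 kN/m³.
c·N_c·s_c = 4.2 × 23.942 × 1.3 = 130.72 kPa
q·N_q = 8.2 × 13.199 = 108.23 kPa
0.5·γ·B·N_γ·s_γ = 0.5 × 11.086 × 4.1 × 9.46 × 0.8 = 172 kPa
q_ult = 130.72 + 108.23 + 172 = 410.96 kPa.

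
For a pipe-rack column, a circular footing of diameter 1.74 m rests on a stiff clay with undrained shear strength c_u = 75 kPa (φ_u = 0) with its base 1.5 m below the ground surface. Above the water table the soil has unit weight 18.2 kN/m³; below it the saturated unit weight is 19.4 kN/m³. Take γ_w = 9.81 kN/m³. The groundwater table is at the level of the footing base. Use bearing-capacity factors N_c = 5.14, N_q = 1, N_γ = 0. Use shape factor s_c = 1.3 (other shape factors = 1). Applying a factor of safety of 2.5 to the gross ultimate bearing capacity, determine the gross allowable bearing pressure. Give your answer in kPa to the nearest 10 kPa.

q_all ≈ 210 kPa

q = γ·D_f = 18.2 × 1.5 = 27.3 kPa.
c·N_c·s_c = 75 × 5.14 × 1.3 = 501.15 kPa
q·N_q = 27.3 × 1 = 27.3 kPa
q_ult = 501.15 + 27.3 = 528.45 kPa.
q_all = q_ult / FS = 528.45 / 2.5 = 211.38 kPa.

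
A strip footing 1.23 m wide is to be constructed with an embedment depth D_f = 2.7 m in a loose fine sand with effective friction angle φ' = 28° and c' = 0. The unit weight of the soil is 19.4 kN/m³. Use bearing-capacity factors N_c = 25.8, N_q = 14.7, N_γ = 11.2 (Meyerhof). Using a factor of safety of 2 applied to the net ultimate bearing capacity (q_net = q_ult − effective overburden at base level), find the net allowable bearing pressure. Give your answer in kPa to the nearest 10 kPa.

Effective surcharge at the founding depth q = γ·D_f = 19.4 × 2.7 = 52.38 kPa.
q_ult = q·N_q + 0.5·γ·B·N_γ
     = 52.38 × 14.7 + 0.5 × 19.4 × 1.23 × 11.2
     = 769.99 + 133.63 = 903.61 kPa.
Net ultimate: q_net = 903.61 − 52.38 = 851.23 kPa.
q_all(net) = 851.23 / 2 = 425.62 kPa.

q_all(net) ≈ 430 kPa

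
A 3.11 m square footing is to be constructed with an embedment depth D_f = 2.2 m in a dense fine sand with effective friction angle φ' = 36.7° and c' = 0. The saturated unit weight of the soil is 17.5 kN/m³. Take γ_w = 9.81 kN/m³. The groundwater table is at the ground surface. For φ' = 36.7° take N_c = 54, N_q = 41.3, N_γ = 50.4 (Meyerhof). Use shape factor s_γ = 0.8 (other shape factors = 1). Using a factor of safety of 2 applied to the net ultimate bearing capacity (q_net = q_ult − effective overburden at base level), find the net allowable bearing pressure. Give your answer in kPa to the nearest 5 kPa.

Water table at ground surface, so effective unit weight γ' = 17.5 − 9.81 = 7.69 kN/m³ is used throughout; overburden q = 7.69 × 2.2 = 16.918 kPa; the same γ' applies in the ½γBN_γ term.
Surcharge term q·N_q = 16.918 × 41.3 = 698.71 kPa; self-weight term 0.5·γ·B·N_γ·s_γ = 0.5 × 7.69 × 3.11 × 50.4 × 0.8 = 482.14 kPa.
q_ult = 698.71 + 482.14 = 1180.9 kPa.
Net ultimate: q_net = 1180.9 − 16.918 = 1163.9 kPa.
q_all(net) = 1163.9 / 2 = 581.97 kPa.

q_all(net) ≈ 580 kPa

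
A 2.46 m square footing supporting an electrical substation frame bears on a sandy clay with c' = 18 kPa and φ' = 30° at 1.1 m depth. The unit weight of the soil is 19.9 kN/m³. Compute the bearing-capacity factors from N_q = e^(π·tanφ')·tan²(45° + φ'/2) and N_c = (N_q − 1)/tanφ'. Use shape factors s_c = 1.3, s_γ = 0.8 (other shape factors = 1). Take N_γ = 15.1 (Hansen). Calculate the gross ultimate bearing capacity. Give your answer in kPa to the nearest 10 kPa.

tan30° = 0.5774, so N_q = e^(π×0.5774)·tan²(60°) = 6.134 × 3.0 = 18.4.
N_c = (18.4 − 1)/tan30° = 30.14.
q = γ·D_f = 19.9 × 1.1 = 21.89 kPa.
c·N_c·s_c = 18 × 30.14 × 1.3 = 705.27 kPa
q·N_q = 21.89 × 18.401 = 402.8 kPa
0.5·γ·B·N_γ·s_γ = 0.5 × 19.9 × 2.46 × 15.1 × 0.8 = 295.68 kPa
q_ult = 705.27 + 402.8 + 295.68 = 1403.8 kPa.

q_ult ≈ 1400 kPa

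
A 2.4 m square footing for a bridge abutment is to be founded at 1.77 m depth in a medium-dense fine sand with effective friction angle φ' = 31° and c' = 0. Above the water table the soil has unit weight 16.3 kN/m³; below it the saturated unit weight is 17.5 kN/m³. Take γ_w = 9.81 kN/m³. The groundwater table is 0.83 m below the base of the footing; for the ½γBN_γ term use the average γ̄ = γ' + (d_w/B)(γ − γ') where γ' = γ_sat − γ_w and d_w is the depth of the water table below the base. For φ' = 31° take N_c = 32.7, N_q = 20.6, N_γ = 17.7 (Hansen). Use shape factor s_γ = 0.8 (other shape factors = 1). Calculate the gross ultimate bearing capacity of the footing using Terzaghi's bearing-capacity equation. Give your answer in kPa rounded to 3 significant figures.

Effective surcharge at the founding depth q = γ·D_f = 16.3 × 1.77 = 28.851 kPa.
With d_w = 0.83 m < B, γ̄ = 7.69 + (0.83/2.4) × (16.3 − 7.69) = 10.668 kN/m³.
q_ult = q·N_q + 0.5·γ·B·N_γ·s_γ
     = 28.851 × 20.6 + 0.5 × 10.668 × 2.4 × 17.7 × 0.8
     = 594.33 + 181.26 = 775.59 kPa.

q_ult ≈ 776 kPa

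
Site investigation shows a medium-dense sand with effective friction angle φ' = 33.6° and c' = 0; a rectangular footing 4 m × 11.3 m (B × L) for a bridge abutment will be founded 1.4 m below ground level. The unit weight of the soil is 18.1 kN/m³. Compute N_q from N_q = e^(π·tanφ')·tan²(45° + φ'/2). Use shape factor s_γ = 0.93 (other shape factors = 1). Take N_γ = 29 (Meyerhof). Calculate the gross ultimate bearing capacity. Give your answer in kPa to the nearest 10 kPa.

q_ult ≈ 1690 kPa

tan33.6° = 0.6644, so N_q = e^(π×0.6644)·tan²(61.8°) = 8.063 × 3.478 = 28.04.
q = γ·D_f = 18.1 × 1.4 = 25.34 kPa.
q·N_q = 25.34 × 28.044 = 710.64 kPa
0.5·γ·B·N_γ·s_γ = 0.5 × 18.1 × 4 × 29 × 0.93 = 976.31 kPa
q_ult = 710.64 + 976.31 = 1687 kPa.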